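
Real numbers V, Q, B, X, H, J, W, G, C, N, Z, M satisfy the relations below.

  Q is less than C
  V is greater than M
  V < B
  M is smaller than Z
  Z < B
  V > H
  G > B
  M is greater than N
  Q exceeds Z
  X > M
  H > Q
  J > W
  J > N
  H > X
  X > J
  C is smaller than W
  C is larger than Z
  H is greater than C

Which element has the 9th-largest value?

Q

Piecing the relations together gives one ordering: N < M < Z < Q < C < W < J < X < H < V < B < G.
Counting 9 from the largest end gives Q.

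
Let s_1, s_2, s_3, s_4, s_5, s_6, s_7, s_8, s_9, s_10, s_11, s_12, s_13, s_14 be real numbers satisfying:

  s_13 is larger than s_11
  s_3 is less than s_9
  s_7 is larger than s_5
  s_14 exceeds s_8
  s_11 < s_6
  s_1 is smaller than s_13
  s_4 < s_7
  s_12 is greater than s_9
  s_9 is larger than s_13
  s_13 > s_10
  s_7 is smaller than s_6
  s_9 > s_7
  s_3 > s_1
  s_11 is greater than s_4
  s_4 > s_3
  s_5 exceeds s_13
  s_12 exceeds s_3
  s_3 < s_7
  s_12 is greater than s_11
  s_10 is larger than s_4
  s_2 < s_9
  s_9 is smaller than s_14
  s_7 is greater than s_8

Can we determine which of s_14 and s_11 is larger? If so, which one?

s_14

The relevant relations are s_11 < s_13; s_13 < s_5; s_5 < s_7; s_7 < s_9; s_9 < s_14.
Together: s_11 < s_13 < s_5 < s_7 < s_9 < s_14.
So s_14 is larger.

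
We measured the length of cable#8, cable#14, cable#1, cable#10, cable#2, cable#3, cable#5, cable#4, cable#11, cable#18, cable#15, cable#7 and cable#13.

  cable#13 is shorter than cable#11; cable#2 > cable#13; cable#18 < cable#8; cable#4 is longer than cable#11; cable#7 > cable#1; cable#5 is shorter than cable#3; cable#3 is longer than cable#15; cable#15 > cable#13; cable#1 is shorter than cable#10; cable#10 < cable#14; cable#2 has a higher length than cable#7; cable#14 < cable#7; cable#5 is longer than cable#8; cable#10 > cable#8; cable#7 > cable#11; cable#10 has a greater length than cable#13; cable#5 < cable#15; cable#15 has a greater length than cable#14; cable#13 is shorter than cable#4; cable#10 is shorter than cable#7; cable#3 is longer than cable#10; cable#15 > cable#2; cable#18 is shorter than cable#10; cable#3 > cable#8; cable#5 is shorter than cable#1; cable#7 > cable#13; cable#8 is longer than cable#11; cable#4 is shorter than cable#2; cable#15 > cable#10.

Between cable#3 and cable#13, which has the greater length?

Link the given pairs in sequence: cable#13 < cable#11; cable#11 < cable#8; cable#8 < cable#5; cable#5 < cable#1; cable#1 < cable#10; cable#10 < cable#14; cable#14 < cable#7; cable#7 < cable#2; cable#2 < cable#15; cable#15 < cable#3.
Together: cable#13 < cable#11 < cable#8 < cable#5 < cable#1 < cable#10 < cable#14 < cable#7 < cable#2 < cable#15 < cable#3.
So cable#13 < cable#3; cable#3 is the longer of the two.

cable#3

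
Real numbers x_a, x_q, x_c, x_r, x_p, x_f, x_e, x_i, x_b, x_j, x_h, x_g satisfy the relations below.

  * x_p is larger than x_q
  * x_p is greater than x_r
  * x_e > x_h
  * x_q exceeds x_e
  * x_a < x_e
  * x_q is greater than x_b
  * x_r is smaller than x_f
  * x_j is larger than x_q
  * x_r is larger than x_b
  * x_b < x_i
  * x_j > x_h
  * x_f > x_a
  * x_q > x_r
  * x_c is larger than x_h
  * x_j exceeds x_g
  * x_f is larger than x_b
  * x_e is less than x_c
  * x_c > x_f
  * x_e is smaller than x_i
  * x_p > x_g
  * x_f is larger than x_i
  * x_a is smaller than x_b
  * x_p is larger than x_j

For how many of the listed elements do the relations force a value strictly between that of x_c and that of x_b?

Chaining upward from x_b reaches: x_i, x_r, x_f, x_q, x_j, x_p.
Chaining downward from x_c reaches: x_a, x_h, x_e, x_i, x_r, x_f.
Strictly between x_b and x_c are those in both lists: x_i, x_r, x_f — 3 elements.

3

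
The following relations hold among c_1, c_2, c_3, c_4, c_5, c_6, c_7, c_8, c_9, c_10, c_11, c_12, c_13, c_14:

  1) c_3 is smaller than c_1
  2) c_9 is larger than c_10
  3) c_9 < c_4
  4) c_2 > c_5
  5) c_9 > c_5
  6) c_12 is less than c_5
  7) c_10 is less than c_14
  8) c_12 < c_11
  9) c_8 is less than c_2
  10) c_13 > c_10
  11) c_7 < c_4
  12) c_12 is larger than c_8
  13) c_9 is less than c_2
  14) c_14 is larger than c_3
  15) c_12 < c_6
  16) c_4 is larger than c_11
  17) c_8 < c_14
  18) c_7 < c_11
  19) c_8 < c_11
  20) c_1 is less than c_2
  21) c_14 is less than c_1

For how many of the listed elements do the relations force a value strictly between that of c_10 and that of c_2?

The relations place c_10 below c_2. An element lies strictly between them when it is forced above c_10 and also forced below c_2.
Above c_10: {c_13, c_14, c_9, c_1, c_4}. Below c_2: {c_8, c_3, c_12, c_14, c_5, c_9, c_1}.
Intersection: {c_14, c_9, c_1} — 3.

3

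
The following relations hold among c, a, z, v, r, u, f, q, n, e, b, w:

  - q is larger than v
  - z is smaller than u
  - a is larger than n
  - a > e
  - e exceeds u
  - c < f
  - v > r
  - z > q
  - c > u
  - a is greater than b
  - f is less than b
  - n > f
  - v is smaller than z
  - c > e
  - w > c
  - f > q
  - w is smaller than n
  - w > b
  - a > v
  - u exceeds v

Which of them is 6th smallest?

Piecing the relations together gives one ordering: r < v < q < z < u < e < c < f < b < w < n < a.
Counting 6 from the smallest end gives e.

e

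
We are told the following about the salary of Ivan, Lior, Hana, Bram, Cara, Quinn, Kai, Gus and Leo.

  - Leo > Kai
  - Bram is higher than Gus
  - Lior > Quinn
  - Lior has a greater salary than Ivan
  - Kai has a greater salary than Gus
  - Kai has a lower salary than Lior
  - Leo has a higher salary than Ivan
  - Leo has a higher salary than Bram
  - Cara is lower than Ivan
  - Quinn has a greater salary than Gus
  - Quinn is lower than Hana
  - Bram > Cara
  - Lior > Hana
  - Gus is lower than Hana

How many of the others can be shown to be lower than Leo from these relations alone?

5

Directly below Leo: Kai, Bram, Ivan.
One step further: Gus, Cara (5 so far).
No other element is forced below Leo by the given relations, so the count is 5.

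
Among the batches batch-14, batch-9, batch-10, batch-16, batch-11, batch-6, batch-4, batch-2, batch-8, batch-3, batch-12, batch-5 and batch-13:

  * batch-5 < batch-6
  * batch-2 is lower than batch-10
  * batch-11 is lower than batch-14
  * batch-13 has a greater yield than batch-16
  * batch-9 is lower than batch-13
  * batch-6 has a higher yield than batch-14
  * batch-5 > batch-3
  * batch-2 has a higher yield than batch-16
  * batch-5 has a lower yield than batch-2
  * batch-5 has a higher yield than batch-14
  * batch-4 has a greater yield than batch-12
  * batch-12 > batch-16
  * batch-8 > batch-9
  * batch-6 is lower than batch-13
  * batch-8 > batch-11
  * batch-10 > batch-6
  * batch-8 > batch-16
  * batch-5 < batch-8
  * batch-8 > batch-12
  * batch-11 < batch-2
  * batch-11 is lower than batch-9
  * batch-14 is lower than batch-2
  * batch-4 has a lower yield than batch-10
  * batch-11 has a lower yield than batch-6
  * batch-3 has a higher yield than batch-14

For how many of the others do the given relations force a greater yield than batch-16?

From batch-16 the given relations immediately reach batch-12, batch-2, batch-13, batch-8.
From those, batch-4, batch-10 — 6 in total.
No other element is forced above batch-16 by the given relations, so the count is 6.

6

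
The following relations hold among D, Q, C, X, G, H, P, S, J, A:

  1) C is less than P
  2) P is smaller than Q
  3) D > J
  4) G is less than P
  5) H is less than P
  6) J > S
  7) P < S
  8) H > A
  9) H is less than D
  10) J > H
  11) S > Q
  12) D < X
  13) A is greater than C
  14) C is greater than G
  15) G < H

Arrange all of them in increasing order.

G < C < A < H < P < Q < S < J < D < X

The consecutive links are each given: G < C; C < A; A < H; H < P; P < Q; Q < S; S < J; J < D; D < X.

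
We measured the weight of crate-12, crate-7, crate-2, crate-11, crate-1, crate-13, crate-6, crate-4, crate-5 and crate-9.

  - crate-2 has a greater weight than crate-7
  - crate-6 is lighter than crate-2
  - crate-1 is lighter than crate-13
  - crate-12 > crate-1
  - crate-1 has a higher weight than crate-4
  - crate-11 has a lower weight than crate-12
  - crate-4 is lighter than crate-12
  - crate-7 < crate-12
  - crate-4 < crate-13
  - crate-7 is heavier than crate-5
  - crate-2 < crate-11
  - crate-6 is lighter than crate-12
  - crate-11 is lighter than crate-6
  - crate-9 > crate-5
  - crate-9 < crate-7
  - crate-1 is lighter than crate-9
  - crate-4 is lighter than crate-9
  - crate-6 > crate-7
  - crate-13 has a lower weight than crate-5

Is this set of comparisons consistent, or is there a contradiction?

Chaining the given relations yields crate-6 < crate-2 < crate-11, so crate-6 < crate-11. But one relation states crate-11 < crate-6. These cannot both hold.

inconsistent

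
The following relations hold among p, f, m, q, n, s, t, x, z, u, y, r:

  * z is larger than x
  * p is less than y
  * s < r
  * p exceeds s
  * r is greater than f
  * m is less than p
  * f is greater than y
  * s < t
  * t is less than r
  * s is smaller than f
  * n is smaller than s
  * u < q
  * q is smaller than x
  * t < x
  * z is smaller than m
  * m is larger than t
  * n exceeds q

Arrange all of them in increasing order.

u < q < n < s < t < x < z < m < p < y < f < r

Nothing is placed below u, so it is least; from there u < q; q < n; n < s; s < t; t < x; x < z; z < m; m < p; p < y; y < f; f < r, each given directly.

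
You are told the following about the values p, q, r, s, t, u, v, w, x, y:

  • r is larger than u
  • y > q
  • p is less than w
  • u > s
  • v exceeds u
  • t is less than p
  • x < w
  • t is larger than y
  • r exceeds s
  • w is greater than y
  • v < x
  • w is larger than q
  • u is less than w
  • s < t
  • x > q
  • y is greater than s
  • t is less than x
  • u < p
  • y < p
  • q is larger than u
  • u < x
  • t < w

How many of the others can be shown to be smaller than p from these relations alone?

Directly below p: u, y, t.
One step further: s, q (5 so far).
Nothing else is reachable below p; 5 in all.

5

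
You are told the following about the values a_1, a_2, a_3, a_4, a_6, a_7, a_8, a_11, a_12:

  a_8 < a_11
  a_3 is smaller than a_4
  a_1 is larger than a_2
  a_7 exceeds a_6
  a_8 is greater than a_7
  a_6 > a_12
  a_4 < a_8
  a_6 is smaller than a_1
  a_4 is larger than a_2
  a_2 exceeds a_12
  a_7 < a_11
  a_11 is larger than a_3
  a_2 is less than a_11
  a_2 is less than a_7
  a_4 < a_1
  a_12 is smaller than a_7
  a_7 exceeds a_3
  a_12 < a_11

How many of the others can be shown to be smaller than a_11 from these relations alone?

7

The elements the relations force below a_11 are a_12, a_3, a_6, a_2, a_7, a_4, a_8 — no chain reaches any other.
That is 7.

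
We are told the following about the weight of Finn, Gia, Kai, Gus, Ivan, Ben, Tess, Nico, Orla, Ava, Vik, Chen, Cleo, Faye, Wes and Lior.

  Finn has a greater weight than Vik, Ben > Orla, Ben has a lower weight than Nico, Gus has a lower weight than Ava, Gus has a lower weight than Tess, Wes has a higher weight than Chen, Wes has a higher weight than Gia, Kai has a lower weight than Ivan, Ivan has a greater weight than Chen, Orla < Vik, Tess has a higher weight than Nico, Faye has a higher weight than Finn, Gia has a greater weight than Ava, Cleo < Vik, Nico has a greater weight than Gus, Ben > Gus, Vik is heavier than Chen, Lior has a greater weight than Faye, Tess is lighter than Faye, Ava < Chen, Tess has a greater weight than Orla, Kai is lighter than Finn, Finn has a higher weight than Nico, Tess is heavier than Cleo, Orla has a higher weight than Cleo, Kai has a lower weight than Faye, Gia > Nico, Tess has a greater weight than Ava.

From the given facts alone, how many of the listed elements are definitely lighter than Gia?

Directly below Gia: Ava, Nico.
One step further: Gus, Ben (4 so far).
One step further: Orla (5 so far).
One step further: Cleo (6 so far).
No other element is forced below Gia by the given relations, so the count is 6.

6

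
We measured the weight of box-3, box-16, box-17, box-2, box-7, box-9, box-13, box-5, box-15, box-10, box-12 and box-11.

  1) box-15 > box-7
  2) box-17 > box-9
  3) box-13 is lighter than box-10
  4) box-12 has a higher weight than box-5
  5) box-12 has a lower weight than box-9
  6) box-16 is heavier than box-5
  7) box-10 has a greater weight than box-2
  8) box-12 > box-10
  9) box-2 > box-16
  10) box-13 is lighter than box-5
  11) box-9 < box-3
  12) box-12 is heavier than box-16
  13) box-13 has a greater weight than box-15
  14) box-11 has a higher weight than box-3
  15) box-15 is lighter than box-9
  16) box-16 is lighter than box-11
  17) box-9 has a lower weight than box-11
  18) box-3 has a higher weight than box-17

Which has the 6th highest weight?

box-10

Chaining the given pairs: box-7 < box-15 < box-13 < box-5 < box-16 < box-2 < box-10 < box-12 < box-9 < box-17 < box-3 < box-11.
The 6th largest is box-10.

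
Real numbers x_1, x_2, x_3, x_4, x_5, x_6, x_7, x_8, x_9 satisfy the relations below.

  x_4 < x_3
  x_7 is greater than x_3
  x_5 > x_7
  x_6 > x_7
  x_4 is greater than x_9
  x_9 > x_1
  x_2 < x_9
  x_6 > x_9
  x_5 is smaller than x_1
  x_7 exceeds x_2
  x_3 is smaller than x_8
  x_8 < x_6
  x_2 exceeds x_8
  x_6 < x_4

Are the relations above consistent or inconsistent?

We have x_4 < x_3 stated directly, yet also x_3 < x_8 < x_2 < x_7 < x_5 < x_1 < x_9 < x_6 < x_4 by chaining the others — so x_3 < x_4. Contradiction.

inconsistent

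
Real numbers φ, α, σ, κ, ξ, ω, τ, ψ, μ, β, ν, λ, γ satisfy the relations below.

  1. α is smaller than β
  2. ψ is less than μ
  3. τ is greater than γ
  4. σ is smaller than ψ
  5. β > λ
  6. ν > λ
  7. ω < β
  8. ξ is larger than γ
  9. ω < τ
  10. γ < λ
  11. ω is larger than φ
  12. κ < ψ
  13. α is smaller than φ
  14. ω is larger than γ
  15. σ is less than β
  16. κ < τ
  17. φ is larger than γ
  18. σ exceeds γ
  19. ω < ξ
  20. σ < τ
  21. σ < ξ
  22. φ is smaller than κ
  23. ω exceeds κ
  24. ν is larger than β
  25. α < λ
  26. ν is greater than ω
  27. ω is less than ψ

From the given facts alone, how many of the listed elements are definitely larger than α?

Directly above α: φ, λ, β.
One step further: κ, ω, ν (6 so far).
One step further: ξ, ψ, τ (9 so far).
One step further: μ (10 so far).
Nothing else is reachable above α; 10 in all.

10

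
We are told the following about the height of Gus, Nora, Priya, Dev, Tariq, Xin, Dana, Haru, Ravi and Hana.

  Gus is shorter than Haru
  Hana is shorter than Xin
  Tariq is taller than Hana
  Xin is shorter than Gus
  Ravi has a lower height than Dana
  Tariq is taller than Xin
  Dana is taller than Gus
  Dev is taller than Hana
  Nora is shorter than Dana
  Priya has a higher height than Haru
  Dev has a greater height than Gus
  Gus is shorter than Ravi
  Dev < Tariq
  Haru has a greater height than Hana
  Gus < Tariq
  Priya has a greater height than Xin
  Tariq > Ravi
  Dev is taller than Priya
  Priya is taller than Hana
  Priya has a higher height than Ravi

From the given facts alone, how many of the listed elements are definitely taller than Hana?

8

Directly above Hana: Xin, Haru, Priya, Dev, Tariq.
One step further: Gus (6 so far).
One step further: Ravi, Dana (8 so far).
Nothing else is reachable above Hana; 8 in all.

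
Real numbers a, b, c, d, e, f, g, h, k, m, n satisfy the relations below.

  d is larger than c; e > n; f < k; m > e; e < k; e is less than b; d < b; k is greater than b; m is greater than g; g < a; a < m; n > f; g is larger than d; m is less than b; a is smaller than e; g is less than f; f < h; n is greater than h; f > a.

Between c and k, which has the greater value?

k

c < d and d < g give c < g.
With g < a: c < d < g < a.
With a < f: c < d < g < a < f.
With f < h: c < d < g < a < f < h.
Then h < n extends the chain to n.
Then n < e extends the chain to e.
Then e < m extends the chain to m.
With m < b: c < d < g < a < f < h < n < e < m < b.
Then b < k extends the chain to k.
So c < k; k is the larger of the two.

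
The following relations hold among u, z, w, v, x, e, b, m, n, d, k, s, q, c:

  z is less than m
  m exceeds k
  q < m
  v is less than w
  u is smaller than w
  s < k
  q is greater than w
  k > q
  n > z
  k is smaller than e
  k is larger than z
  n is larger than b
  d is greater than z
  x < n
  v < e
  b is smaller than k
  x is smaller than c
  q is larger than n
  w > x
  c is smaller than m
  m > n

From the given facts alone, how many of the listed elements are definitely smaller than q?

From q the given relations immediately reach n, w.
From those, u, z, b, x, v — 7 in total.
No other element is forced below q by the given relations, so the count is 7.

7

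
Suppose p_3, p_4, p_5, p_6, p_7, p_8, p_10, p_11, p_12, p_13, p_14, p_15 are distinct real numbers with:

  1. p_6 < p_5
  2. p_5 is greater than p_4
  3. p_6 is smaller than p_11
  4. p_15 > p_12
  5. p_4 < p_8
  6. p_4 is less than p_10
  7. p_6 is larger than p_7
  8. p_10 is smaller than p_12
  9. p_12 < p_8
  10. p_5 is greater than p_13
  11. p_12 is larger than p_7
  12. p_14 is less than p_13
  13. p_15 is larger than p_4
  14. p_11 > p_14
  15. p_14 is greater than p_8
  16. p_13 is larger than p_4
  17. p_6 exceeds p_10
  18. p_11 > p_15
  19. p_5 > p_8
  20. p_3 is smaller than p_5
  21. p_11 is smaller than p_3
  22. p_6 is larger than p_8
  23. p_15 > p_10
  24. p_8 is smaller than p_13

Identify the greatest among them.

p_5

Chaining downward from p_5: directly below it, p_4, p_8, p_6, p_13, p_3; then p_7, p_10, p_12, p_14, p_11; then p_15.
That covers every other element, and nothing is given above p_5, so p_5 is the greatest.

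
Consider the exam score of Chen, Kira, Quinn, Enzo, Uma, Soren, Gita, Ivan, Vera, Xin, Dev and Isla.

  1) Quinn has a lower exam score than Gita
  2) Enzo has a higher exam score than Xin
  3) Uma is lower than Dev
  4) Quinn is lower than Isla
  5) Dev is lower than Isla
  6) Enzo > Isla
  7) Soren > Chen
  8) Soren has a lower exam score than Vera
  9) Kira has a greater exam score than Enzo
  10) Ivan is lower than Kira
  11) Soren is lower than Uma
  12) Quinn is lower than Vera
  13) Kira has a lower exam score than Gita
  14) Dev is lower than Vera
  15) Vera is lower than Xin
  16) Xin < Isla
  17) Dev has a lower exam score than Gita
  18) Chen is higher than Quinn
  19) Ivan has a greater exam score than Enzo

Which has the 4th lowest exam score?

Chaining the given pairs: Quinn < Chen < Soren < Uma < Dev < Vera < Xin < Isla < Enzo < Ivan < Kira < Gita.
The 4th smallest is Uma.

Uma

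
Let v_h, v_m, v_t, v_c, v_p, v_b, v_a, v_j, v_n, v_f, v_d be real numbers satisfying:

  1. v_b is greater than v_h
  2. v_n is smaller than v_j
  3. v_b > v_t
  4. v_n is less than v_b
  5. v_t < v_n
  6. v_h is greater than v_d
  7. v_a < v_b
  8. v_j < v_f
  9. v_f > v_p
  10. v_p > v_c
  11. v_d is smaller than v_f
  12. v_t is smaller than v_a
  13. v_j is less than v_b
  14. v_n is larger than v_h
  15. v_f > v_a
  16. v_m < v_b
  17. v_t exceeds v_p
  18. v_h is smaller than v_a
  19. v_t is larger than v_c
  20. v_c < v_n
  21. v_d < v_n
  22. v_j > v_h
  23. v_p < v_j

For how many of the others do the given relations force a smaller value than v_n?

5

The elements the relations force below v_n are v_d, v_h, v_c, v_p, v_t — no chain reaches any other.
That is 5.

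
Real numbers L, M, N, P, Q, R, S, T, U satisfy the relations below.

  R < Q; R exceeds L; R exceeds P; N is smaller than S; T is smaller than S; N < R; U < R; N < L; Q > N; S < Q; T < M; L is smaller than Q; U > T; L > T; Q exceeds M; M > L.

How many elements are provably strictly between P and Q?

1

Chaining upward from P reaches: R.
Chaining downward from Q reaches: T, N, U, S, L, R, M.
Strictly between P and Q are those in both lists: R — 1 element.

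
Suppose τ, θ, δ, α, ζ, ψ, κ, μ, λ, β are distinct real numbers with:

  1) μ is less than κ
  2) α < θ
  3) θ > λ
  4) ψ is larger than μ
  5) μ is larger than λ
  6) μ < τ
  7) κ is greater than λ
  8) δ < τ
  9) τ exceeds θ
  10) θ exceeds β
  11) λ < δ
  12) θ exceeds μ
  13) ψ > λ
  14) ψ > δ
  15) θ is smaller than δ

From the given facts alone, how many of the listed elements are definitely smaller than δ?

Directly below δ: λ, θ.
One step further: β, α, μ (5 so far).
No other element is forced below δ by the given relations, so the count is 5.

5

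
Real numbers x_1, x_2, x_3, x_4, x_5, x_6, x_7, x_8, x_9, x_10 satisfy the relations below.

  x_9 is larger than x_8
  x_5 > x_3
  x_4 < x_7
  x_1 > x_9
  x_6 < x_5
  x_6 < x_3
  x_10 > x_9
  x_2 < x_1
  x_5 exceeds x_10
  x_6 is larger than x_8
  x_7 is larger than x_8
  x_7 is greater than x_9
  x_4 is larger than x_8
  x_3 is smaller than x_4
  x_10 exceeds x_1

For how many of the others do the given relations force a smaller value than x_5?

7

Directly below x_5: x_6, x_10, x_3.
One step further: x_8, x_9, x_1 (6 so far).
One step further: x_2 (7 so far).
No other element is forced below x_5 by the given relations, so the count is 7.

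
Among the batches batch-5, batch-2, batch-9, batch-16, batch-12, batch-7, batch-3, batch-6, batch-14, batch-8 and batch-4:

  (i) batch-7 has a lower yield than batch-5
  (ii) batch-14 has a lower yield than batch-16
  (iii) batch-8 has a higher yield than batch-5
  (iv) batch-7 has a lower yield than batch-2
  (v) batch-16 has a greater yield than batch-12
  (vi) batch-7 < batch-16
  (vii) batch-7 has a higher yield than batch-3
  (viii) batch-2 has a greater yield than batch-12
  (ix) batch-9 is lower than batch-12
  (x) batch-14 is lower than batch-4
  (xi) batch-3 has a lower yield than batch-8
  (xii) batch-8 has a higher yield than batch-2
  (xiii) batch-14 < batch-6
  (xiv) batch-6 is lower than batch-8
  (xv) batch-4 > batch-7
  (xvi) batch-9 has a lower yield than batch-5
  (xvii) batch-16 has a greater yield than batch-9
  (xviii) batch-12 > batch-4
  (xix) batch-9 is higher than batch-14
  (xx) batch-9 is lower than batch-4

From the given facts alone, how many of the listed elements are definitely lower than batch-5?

4

Directly below batch-5: batch-7, batch-9.
One step further: batch-14, batch-3 (4 so far).
No other element is forced below batch-5 by the given relations, so the count is 4.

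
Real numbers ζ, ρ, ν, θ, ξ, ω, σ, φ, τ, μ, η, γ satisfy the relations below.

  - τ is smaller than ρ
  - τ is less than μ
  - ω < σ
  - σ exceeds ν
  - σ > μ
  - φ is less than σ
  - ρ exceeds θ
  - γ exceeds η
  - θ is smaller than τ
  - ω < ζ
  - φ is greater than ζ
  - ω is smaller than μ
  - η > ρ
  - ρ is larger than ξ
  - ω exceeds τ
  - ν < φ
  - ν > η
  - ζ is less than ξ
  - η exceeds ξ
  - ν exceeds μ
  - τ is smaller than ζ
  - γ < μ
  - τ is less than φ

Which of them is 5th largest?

γ

Piecing the relations together gives one ordering: θ < τ < ω < ζ < ξ < ρ < η < γ < μ < ν < φ < σ.
Counting 5 from the largest end gives γ.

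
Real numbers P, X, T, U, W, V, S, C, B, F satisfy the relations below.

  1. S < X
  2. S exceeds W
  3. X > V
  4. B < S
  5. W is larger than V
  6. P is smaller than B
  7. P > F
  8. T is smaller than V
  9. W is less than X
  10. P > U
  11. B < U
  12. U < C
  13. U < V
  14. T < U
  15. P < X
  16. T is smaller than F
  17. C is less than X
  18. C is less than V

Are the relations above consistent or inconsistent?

Chaining the given relations yields P < B < U, so P < U. But one relation states U < P. These cannot both hold.

inconsistent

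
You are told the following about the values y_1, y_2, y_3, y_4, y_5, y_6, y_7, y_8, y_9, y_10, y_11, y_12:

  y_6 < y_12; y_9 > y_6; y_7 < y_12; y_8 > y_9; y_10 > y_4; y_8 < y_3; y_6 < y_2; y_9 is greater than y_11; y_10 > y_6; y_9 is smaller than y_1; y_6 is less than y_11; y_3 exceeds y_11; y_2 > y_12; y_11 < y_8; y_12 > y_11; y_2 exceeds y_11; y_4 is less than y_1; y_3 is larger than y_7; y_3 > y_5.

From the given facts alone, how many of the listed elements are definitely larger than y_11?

The elements the relations force above y_11 are y_9, y_8, y_12, y_1, y_2, y_3 — no chain reaches any other.
That is 6.

6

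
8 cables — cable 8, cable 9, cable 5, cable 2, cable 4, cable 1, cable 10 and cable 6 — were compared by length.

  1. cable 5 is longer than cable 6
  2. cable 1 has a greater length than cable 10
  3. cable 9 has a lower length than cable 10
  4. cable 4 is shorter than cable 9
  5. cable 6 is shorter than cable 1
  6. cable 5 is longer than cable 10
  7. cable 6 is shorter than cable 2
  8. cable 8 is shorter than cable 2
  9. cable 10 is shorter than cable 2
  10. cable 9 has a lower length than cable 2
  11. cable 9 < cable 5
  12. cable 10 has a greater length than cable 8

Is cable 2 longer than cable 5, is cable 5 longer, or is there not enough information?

undetermined

Following every chain through cable 2: below cable 2 we get cable 4, cable 9, cable 8, cable 10, cable 6.
cable 5 is not reached, and no chain runs the other way from cable 5 to cable 2.
So the given relations leave the order of cable 2 and cable 5 undetermined.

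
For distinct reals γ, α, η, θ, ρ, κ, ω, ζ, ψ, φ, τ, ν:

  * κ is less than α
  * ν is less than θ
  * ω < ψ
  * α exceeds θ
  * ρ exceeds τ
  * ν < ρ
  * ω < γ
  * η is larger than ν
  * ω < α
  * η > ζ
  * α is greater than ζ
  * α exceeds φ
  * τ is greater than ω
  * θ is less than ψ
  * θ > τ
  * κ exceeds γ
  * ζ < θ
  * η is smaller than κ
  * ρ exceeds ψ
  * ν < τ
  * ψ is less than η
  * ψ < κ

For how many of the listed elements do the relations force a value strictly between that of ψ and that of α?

Chaining upward from ψ reaches: ρ, η, κ.
Chaining downward from α reaches: ω, ν, ζ, γ, τ, θ, φ, η, κ.
Strictly between ψ and α are those in both lists: η, κ — 2 elements.

2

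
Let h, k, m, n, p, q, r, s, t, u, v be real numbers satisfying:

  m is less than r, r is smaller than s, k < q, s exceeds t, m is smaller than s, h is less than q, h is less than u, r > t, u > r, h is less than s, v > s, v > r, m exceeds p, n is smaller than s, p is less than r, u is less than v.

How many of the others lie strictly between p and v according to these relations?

The relations place p below v. An element lies strictly between them when it is forced above p and also forced below v.
Above p: {m, r, u, s}. Below v: {n, t, m, r, h, u, s}.
Intersection: {m, r, u, s} — 4.

4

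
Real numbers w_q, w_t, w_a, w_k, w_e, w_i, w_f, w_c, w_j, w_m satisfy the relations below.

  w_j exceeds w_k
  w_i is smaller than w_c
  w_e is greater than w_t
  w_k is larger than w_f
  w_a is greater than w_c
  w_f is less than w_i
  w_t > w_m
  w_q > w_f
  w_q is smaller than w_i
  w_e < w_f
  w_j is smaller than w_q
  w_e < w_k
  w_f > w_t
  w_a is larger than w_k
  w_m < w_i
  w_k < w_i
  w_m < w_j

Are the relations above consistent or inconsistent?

Every relation is compatible with w_m < w_t < w_e < w_f < w_k < w_j < w_q < w_i < w_c < w_a; the set is consistent.

consistent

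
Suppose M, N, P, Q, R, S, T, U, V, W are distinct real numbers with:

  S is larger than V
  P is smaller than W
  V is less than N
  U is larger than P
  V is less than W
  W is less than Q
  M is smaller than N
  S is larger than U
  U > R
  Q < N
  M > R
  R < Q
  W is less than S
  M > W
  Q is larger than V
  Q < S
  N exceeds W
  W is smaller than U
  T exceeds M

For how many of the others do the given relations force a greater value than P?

7

The elements the relations force above P are W, Q, M, T, U, N, S — no chain reaches any other.
That is 7.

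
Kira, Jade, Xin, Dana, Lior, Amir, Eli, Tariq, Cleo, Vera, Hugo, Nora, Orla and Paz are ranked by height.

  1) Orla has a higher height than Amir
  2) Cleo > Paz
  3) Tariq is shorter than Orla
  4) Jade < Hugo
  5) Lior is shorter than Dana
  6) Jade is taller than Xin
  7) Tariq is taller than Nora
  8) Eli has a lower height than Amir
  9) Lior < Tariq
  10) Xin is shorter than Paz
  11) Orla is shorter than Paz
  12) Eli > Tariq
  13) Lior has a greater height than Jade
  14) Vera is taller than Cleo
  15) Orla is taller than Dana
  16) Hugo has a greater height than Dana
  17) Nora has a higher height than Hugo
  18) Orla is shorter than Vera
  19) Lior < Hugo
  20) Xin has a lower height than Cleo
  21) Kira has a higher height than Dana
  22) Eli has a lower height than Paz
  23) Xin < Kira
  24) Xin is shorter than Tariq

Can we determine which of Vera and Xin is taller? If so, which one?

Vera

Xin < Jade < Lior < Dana < Hugo < Nora < Tariq < Eli < Amir < Orla < Paz < Cleo < Vera, by transitivity through Jade, Lior, Dana, Hugo, Nora, Tariq, Eli, Amir, Orla, Paz, Cleo.
So Vera is taller.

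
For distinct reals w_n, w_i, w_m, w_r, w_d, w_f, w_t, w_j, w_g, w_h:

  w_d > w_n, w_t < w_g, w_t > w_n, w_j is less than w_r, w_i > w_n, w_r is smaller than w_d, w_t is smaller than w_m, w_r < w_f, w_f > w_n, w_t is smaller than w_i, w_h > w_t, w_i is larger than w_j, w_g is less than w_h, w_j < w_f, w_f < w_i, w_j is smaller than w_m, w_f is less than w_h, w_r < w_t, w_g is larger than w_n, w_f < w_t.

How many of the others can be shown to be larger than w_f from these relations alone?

Directly above w_f: w_t, w_h, w_i.
One step further: w_m, w_g (5 so far).
No other element is forced above w_f by the given relations, so the count is 5.

5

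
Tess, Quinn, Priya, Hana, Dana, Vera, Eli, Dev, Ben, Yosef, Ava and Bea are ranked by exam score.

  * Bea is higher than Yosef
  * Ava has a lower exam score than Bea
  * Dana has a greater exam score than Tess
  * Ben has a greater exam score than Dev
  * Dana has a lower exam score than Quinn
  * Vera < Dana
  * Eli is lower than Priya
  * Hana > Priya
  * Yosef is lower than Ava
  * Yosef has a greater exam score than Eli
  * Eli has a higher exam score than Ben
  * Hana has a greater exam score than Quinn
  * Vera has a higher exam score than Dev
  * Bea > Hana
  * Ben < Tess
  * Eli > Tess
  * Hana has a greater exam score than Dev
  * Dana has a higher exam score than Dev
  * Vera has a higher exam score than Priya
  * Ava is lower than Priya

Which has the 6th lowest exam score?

Ava

The consecutive relations fix a unique order: Dev < Ben < Tess < Eli < Yosef < Ava < Priya < Vera < Dana < Quinn < Hana < Bea.
Counting 6 from the smallest end gives Ava.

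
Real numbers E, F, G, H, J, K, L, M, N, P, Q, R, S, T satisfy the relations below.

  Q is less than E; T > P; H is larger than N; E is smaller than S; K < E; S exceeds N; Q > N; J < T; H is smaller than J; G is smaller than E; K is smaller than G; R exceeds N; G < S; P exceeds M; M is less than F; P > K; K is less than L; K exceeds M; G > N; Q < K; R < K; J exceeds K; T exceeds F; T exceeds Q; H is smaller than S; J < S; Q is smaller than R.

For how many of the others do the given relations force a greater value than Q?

9

The elements the relations force above Q are R, K, P, G, J, E, S, L, T — no chain reaches any other.
That is 9.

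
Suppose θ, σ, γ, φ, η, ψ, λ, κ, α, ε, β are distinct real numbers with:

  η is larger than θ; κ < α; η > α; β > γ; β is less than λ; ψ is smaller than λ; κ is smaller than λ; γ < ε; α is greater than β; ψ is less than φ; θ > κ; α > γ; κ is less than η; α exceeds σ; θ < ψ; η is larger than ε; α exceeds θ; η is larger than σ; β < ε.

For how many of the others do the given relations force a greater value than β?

From β the given relations immediately reach ε, α, λ.
From those, η — 4 in total.
Nothing else is reachable above β; 4 in all.

4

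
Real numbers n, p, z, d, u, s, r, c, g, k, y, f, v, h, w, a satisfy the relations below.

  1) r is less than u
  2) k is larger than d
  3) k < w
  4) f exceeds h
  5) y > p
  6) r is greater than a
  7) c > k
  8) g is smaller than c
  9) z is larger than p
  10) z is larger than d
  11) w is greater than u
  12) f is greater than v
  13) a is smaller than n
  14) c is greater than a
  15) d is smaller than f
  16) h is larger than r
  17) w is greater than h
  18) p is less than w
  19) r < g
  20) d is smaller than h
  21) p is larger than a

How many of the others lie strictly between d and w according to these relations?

2

The relations place d below w. An element lies strictly between them when it is forced above d and also forced below w.
Above d: {k, z, h, f, c}. Below w: {a, r, k, p, u, h}.
Intersection: {k, h} — 2.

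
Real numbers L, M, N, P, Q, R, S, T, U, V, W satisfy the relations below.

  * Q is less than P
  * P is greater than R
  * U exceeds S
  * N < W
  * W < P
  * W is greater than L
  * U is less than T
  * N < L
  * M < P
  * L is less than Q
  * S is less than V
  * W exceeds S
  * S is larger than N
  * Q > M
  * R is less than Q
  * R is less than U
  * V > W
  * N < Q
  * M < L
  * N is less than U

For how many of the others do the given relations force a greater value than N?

8

From N the given relations immediately reach L, S, W, U, Q.
From those, T, P, V — 8 in total.
Nothing else is reachable above N; 8 in all.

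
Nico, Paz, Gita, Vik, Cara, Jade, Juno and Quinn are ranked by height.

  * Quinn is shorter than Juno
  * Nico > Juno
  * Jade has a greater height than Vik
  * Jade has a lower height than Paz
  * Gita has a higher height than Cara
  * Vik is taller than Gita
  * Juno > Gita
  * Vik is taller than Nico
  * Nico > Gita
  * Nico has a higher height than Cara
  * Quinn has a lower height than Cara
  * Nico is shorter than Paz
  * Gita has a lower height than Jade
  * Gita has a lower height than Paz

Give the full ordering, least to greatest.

Quinn < Cara < Gita < Juno < Nico < Vik < Jade < Paz

The consecutive links are each given: Quinn < Cara; Cara < Gita; Gita < Juno; Juno < Nico; Nico < Vik; Vik < Jade; Jade < Paz.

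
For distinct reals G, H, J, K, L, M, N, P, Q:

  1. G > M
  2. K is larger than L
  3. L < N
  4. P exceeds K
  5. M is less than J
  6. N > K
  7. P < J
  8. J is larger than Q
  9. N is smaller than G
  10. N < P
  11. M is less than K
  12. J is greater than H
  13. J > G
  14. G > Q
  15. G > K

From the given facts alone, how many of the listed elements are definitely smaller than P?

4

The elements the relations force below P are M, L, K, N — no chain reaches any other.
That is 4.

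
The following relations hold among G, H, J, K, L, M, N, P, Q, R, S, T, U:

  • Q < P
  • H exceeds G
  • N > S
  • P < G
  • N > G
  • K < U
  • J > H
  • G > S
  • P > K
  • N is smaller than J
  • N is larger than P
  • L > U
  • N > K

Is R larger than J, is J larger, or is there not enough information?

undetermined

Following every chain through R: nothing is chained to R.
J is not reached, and no chain runs the other way from J to R.
So the given relations leave the order of R and J undetermined.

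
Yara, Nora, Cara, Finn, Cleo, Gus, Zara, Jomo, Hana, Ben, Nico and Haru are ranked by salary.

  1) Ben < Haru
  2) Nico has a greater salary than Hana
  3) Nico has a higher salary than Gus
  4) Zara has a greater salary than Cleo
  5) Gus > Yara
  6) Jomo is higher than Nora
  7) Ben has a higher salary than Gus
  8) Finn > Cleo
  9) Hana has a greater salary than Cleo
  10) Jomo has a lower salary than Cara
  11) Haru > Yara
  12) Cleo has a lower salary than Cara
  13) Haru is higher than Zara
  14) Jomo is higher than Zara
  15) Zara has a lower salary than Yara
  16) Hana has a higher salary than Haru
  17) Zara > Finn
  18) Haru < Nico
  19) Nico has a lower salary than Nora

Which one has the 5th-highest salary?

Piecing the relations together gives one ordering: Cleo < Finn < Zara < Yara < Gus < Ben < Haru < Hana < Nico < Nora < Jomo < Cara.
Counting 5 from the largest end gives Hana.

Hana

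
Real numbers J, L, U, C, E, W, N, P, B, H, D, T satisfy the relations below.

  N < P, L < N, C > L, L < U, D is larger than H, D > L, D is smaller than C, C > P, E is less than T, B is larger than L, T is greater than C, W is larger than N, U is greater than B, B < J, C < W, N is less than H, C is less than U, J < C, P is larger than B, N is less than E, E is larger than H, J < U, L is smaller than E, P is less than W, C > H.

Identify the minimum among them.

N is not least since L < N; B is not least since L < B; H is not least since N < H; D is not least since H < D; E is not least since L < E; P is not least since N < P; J is not least since B < J; C is not least since L < C; W is not least since C < W; T is not least since E < T; U is not least since L < U.
Only L has nothing below it, so L is the minimum.

L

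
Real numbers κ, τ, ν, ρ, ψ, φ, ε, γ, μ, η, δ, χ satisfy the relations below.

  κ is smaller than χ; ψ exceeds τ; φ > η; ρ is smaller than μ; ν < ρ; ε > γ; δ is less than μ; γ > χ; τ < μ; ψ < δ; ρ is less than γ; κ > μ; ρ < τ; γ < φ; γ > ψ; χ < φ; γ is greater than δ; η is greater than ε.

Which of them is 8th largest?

δ

The consecutive relations fix a unique order: ν < ρ < τ < ψ < δ < μ < κ < χ < γ < ε < η < φ.
Counting 8 from the largest end gives δ.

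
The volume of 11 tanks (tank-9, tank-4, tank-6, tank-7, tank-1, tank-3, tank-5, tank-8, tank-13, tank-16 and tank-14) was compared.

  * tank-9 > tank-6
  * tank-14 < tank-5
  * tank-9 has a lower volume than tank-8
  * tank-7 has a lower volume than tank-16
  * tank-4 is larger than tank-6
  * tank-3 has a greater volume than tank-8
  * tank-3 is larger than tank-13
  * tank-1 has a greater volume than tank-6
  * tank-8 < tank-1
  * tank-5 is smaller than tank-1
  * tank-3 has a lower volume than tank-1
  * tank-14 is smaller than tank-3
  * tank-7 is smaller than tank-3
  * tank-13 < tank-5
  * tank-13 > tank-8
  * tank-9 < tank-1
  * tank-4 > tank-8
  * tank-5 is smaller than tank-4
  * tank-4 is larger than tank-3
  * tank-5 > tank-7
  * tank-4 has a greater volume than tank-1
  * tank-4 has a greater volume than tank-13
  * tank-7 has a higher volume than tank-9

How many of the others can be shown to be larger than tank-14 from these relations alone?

The elements the relations force above tank-14 are tank-3, tank-5, tank-1, tank-4 — no chain reaches any other.
That is 4.

4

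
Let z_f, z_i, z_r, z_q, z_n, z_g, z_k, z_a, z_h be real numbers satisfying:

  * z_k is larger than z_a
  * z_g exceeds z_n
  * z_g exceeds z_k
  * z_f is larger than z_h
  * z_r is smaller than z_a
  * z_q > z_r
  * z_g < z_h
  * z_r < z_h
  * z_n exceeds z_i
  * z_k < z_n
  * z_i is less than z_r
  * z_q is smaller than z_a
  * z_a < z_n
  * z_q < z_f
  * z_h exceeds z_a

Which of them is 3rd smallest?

z_q

Piecing the relations together gives one ordering: z_i < z_r < z_q < z_a < z_k < z_n < z_g < z_h < z_f.
Counting 3 from the smallest end gives z_q.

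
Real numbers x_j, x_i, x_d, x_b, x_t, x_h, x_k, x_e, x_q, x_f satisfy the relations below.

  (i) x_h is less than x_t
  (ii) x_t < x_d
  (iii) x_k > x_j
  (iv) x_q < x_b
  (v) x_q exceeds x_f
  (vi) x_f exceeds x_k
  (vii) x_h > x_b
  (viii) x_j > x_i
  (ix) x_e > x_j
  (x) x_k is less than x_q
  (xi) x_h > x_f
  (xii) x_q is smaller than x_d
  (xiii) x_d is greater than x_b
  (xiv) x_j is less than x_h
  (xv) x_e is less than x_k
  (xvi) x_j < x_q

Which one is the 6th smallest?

x_q

The consecutive relations fix a unique order: x_i < x_j < x_e < x_k < x_f < x_q < x_b < x_h < x_t < x_d.
Counting 6 from the smallest end gives x_q.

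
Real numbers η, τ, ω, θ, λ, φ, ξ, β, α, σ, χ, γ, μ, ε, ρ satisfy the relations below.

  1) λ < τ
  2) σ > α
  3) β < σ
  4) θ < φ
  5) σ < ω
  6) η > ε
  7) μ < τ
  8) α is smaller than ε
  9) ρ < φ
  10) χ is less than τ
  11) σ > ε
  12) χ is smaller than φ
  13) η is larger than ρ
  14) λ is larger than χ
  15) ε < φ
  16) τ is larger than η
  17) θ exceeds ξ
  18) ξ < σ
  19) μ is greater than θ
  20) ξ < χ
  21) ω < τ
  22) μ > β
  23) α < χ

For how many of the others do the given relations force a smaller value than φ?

6

From φ the given relations immediately reach ε, ρ, θ, χ.
From those, α, ξ — 6 in total.
No other element is forced below φ by the given relations, so the count is 6.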